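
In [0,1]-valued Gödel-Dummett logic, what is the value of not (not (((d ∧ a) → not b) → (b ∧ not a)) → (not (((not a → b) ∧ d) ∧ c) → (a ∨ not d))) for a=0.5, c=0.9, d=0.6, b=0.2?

(d ∧ a) = min(0.6, 0.5) = 0.5
not b: Gödel ¬ of 0.2 = 0 (operand ≠ 0)
((d ∧ a) → not b): 0.5 > 0, so result = 0
not a: Gödel ¬ of 0.5 = 0 (operand ≠ 0)
(b ∧ not a) = min(0.2, 0) = 0
(((d ∧ a) → not b) → (b ∧ not a)): 0 ≤ 0, so result = 1
not (((d ∧ a) → not b) → (b ∧ not a)): Gödel ¬ of 1 = 0 (operand ≠ 0)
not a: Gödel ¬ of 0.5 = 0 (operand ≠ 0)
(not a → b): 0 ≤ 0.2, so result = 1
((not a → b) ∧ d) = min(1, 0.6) = 0.6
(((not a → b) ∧ d) ∧ c) = min(0.6, 0.9) = 0.6
not (((not a → b) ∧ d) ∧ c): Gödel ¬ of 0.6 = 0 (operand ≠ 0)
not d: Gödel ¬ of 0.6 = 0 (operand ≠ 0)
(a ∨ not d) = max(0.5, 0) = 0.5
(not (((not a → b) ∧ d) ∧ c) → (a ∨ not d)): 0 ≤ 0.5, so result = 1
(not (((d ∧ a) → not b) → (b ∧ not a)) → (not (((not a → b) ∧ d) ∧ c) → (a ∨ not d))): 0 ≤ 1, so result = 1
not (not (((d ∧ a) → not b) → (b ∧ not a)) → (not (((not a → b) ∧ d) ∧ c) → (a ∨ not d))): Gödel ¬ of 1 = 0 (operand ≠ 0)

0.00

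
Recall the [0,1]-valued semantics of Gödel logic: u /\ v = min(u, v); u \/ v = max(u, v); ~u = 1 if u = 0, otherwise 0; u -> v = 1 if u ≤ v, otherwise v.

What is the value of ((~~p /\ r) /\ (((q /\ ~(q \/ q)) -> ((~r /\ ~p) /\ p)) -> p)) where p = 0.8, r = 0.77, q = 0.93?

0.77

~p: Gödel ¬ of 0.8 = 0 (operand ≠ 0)
~~p: Gödel ¬ of 0 = 1 (operand is 0)
(~~p /\ r) = min(1, 0.77) = 0.77
(q \/ q) = max(0.93, 0.93) = 0.93
~(q \/ q): Gödel ¬ of 0.93 = 0 (operand ≠ 0)
(q /\ ~(q \/ q)) = min(0.93, 0) = 0
~r: Gödel ¬ of 0.77 = 0 (operand ≠ 0)
~p: Gödel ¬ of 0.8 = 0 (operand ≠ 0)
(~r /\ ~p) = min(0, 0) = 0
((~r /\ ~p) /\ p) = min(0, 0.8) = 0
((q /\ ~(q \/ q)) -> ((~r /\ ~p) /\ p)): 0 ≤ 0, so result = 1
(((q /\ ~(q \/ q)) -> ((~r /\ ~p) /\ p)) -> p): 1 > 0.8, so result = 0.8
((~~p /\ r) /\ (((q /\ ~(q \/ q)) -> ((~r /\ ~p) /\ p)) -> p)) = min(0.77, 0.8) = 0.77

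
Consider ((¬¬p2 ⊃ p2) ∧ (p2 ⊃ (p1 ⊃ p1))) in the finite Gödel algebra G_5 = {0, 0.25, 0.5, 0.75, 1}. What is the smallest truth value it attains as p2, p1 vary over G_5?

The minimum is attained at p2 = 0.25, p1 = 0:
  ¬p2: Gödel ¬ of 0.25 = 0 (operand ≠ 0)
  ¬¬p2: Gödel ¬ of 0 = 1 (operand is 0)
  (¬¬p2 ⊃ p2): 1 > 0.25, so result = 0.25
  (p1 ⊃ p1): 0 ≤ 0, so result = 1
  (p2 ⊃ (p1 ⊃ p1)): 0.25 ≤ 1, so result = 1
  ((¬¬p2 ⊃ p2) ∧ (p2 ⊃ (p1 ⊃ p1))) = min(0.25, 1) = 0.25
Checking all 25 assignments confirms none give a value below 0.25.

0.25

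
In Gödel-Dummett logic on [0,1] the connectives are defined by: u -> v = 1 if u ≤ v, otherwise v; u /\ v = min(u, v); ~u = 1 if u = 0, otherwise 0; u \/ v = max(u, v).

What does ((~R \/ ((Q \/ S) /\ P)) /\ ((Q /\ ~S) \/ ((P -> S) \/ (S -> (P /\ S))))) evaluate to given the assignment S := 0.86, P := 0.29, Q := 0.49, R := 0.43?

0.29

~R: Gödel ¬ of 0.43 = 0 (operand ≠ 0)
(Q \/ S) = max(0.49, 0.86) = 0.86
((Q \/ S) /\ P) = min(0.86, 0.29) = 0.29
(~R \/ ((Q \/ S) /\ P)) = max(0, 0.29) = 0.29
~S: Gödel ¬ of 0.86 = 0 (operand ≠ 0)
(Q /\ ~S) = min(0.49, 0) = 0
(P -> S): 0.29 ≤ 0.86, so result = 1
(P /\ S) = min(0.29, 0.86) = 0.29
(S -> (P /\ S)): 0.86 > 0.29, so result = 0.29
((P -> S) \/ (S -> (P /\ S))) = max(1, 0.29) = 1
((Q /\ ~S) \/ ((P -> S) \/ (S -> (P /\ S)))) = max(0, 1) = 1
((~R \/ ((Q \/ S) /\ P)) /\ ((Q /\ ~S) \/ ((P -> S) \/ (S -> (P /\ S))))) = min(0.29, 1) = 0.29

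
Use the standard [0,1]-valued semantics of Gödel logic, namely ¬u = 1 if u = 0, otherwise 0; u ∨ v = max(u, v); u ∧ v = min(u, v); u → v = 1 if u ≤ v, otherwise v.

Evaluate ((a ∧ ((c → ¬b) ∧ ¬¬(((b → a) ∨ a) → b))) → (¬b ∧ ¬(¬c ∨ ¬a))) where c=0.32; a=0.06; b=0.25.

¬b: Gödel ¬ of 0.25 = 0 (operand ≠ 0)
(c → ¬b): 0.32 > 0, so result = 0
(b → a): 0.25 > 0.06, so result = 0.06
((b → a) ∨ a) = max(0.06, 0.06) = 0.06
(((b → a) ∨ a) → b): 0.06 ≤ 0.25, so result = 1
¬(((b → a) ∨ a) → b): Gödel ¬ of 1 = 0 (operand ≠ 0)
¬¬(((b → a) ∨ a) → b): Gödel ¬ of 0 = 1 (operand is 0)
((c → ¬b) ∧ ¬¬(((b → a) ∨ a) → b)) = min(0, 1) = 0
(a ∧ ((c → ¬b) ∧ ¬¬(((b → a) ∨ a) → b))) = min(0.06, 0) = 0
¬b: Gödel ¬ of 0.25 = 0 (operand ≠ 0)
¬c: Gödel ¬ of 0.32 = 0 (operand ≠ 0)
¬a: Gödel ¬ of 0.06 = 0 (operand ≠ 0)
(¬c ∨ ¬a) = max(0, 0) = 0
¬(¬c ∨ ¬a): Gödel ¬ of 0 = 1 (operand is 0)
(¬b ∧ ¬(¬c ∨ ¬a)) = min(0, 1) = 0
((a ∧ ((c → ¬b) ∧ ¬¬(((b → a) ∨ a) → b))) → (¬b ∧ ¬(¬c ∨ ¬a))): 0 ≤ 0, so result = 1

1.00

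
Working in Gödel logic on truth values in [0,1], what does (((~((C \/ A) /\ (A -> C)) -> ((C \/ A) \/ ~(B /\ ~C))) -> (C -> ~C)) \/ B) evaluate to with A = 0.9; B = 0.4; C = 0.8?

0.40

(C \/ A) = max(0.8, 0.9) = 0.9
(A -> C): 0.9 > 0.8, so result = 0.8
((C \/ A) /\ (A -> C)) = min(0.9, 0.8) = 0.8
~((C \/ A) /\ (A -> C)): Gödel ¬ of 0.8 = 0 (operand ≠ 0)
(C \/ A) = max(0.8, 0.9) = 0.9
~C: Gödel ¬ of 0.8 = 0 (operand ≠ 0)
(B /\ ~C) = min(0.4, 0) = 0
~(B /\ ~C): Gödel ¬ of 0 = 1 (operand is 0)
((C \/ A) \/ ~(B /\ ~C)) = max(0.9, 1) = 1
(~((C \/ A) /\ (A -> C)) -> ((C \/ A) \/ ~(B /\ ~C))): 0 ≤ 1, so result = 1
~C: Gödel ¬ of 0.8 = 0 (operand ≠ 0)
(C -> ~C): 0.8 > 0, so result = 0
((~((C \/ A) /\ (A -> C)) -> ((C \/ A) \/ ~(B /\ ~C))) -> (C -> ~C)): 1 > 0, so result = 0
(((~((C \/ A) /\ (A -> C)) -> ((C \/ A) \/ ~(B /\ ~C))) -> (C -> ~C)) \/ B) = max(0, 0.4) = 0.4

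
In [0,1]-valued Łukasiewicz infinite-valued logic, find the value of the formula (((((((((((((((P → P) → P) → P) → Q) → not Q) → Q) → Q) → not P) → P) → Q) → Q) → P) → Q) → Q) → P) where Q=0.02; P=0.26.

0.52

(P → P): min(1, 1 − 0.26 + 0.26) = 1
((P → P) → P): min(1, 1 − 1 + 0.26) = 0.26
(((P → P) → P) → P): min(1, 1 − 0.26 + 0.26) = 1
((((P → P) → P) → P) → Q): min(1, 1 − 1 + 0.02) = 0.02
not Q: Łukasiewicz ¬ gives 1 − 0.02 = 0.98
(((((P → P) → P) → P) → Q) → not Q): min(1, 1 − 0.02 + 0.98) = 1
((((((P → P) → P) → P) → Q) → not Q) → Q): min(1, 1 − 1 + 0.02) = 0.02
(((((((P → P) → P) → P) → Q) → not Q) → Q) → Q): min(1, 1 − 0.02 + 0.02) = 1
not P: Łukasiewicz ¬ gives 1 − 0.26 = 0.74
((((((((P → P) → P) → P) → Q) → not Q) → Q) → Q) → not P): min(1, 1 − 1 + 0.74) = 0.74
(((((((((P → P) → P) → P) → Q) → not Q) → Q) → Q) → not P) → P): min(1, 1 − 0.74 + 0.26) = 0.52
((((((((((P → P) → P) → P) → Q) → not Q) → Q) → Q) → not P) → P) → Q): min(1, 1 − 0.52 + 0.02) = 0.5
(((((((((((P → P) → P) → P) → Q) → not Q) → Q) → Q) → not P) → P) → Q) → Q): min(1, 1 − 0.5 + 0.02) = 0.52
((((((((((((P → P) → P) → P) → Q) → not Q) → Q) → Q) → not P) → P) → Q) → Q) → P): min(1, 1 − 0.52 + 0.26) = 0.74
(((((((((((((P → P) → P) → P) → Q) → not Q) → Q) → Q) → not P) → P) → Q) → Q) → P) → Q): min(1, 1 − 0.74 + 0.02) = 0.28
((((((((((((((P → P) → P) → P) → Q) → not Q) → Q) → Q) → not P) → P) → Q) → Q) → P) → Q) → Q): min(1, 1 − 0.28 + 0.02) = 0.74
(((((((((((((((P → P) → P) → P) → Q) → not Q) → Q) → Q) → not P) → P) → Q) → Q) → P) → Q) → Q) → P): min(1, 1 − 0.74 + 0.26) = 0.52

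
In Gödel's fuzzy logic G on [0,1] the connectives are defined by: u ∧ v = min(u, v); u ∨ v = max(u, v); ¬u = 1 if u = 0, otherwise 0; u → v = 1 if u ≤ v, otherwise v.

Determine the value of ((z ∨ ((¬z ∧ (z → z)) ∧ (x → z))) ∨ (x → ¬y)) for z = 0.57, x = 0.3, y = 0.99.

¬z: Gödel ¬ of 0.57 = 0 (operand ≠ 0)
(z → z): 0.57 ≤ 0.57, so result = 1
(¬z ∧ (z → z)) = min(0, 1) = 0
(x → z): 0.3 ≤ 0.57, so result = 1
((¬z ∧ (z → z)) ∧ (x → z)) = min(0, 1) = 0
(z ∨ ((¬z ∧ (z → z)) ∧ (x → z))) = max(0.57, 0) = 0.57
¬y: Gödel ¬ of 0.99 = 0 (operand ≠ 0)
(x → ¬y): 0.3 > 0, so result = 0
((z ∨ ((¬z ∧ (z → z)) ∧ (x → z))) ∨ (x → ¬y)) = max(0.57, 0) = 0.57

0.57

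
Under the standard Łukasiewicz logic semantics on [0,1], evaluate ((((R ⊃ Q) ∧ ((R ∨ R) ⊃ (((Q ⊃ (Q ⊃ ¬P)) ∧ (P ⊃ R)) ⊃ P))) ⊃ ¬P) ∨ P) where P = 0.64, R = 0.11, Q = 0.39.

0.64

(R ⊃ Q): min(1, 1 − 0.11 + 0.39) = 1
(R ∨ R) = max(0.11, 0.11) = 0.11
¬P: Łukasiewicz ¬ gives 1 − 0.64 = 0.36
(Q ⊃ ¬P): min(1, 1 − 0.39 + 0.36) = 0.97
(Q ⊃ (Q ⊃ ¬P)): min(1, 1 − 0.39 + 0.97) = 1
(P ⊃ R): min(1, 1 − 0.64 + 0.11) = 0.47
((Q ⊃ (Q ⊃ ¬P)) ∧ (P ⊃ R)) = min(1, 0.47) = 0.47
(((Q ⊃ (Q ⊃ ¬P)) ∧ (P ⊃ R)) ⊃ P): min(1, 1 − 0.47 + 0.64) = 1
((R ∨ R) ⊃ (((Q ⊃ (Q ⊃ ¬P)) ∧ (P ⊃ R)) ⊃ P)): min(1, 1 − 0.11 + 1) = 1
((R ⊃ Q) ∧ ((R ∨ R) ⊃ (((Q ⊃ (Q ⊃ ¬P)) ∧ (P ⊃ R)) ⊃ P))) = min(1, 1) = 1
¬P: Łukasiewicz ¬ gives 1 − 0.64 = 0.36
(((R ⊃ Q) ∧ ((R ∨ R) ⊃ (((Q ⊃ (Q ⊃ ¬P)) ∧ (P ⊃ R)) ⊃ P))) ⊃ ¬P): min(1, 1 − 1 + 0.36) = 0.36
((((R ⊃ Q) ∧ ((R ∨ R) ⊃ (((Q ⊃ (Q ⊃ ¬P)) ∧ (P ⊃ R)) ⊃ P))) ⊃ ¬P) ∨ P) = max(0.36, 0.64) = 0.64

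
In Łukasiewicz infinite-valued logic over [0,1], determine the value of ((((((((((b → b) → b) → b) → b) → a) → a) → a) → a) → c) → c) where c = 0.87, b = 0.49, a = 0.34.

(b → b): min(1, 1 − 0.49 + 0.49) = 1
((b → b) → b): min(1, 1 − 1 + 0.49) = 0.49
(((b → b) → b) → b): min(1, 1 − 0.49 + 0.49) = 1
((((b → b) → b) → b) → b): min(1, 1 − 1 + 0.49) = 0.49
(((((b → b) → b) → b) → b) → a): min(1, 1 − 0.49 + 0.34) = 0.85
((((((b → b) → b) → b) → b) → a) → a): min(1, 1 − 0.85 + 0.34) = 0.49
(((((((b → b) → b) → b) → b) → a) → a) → a): min(1, 1 − 0.49 + 0.34) = 0.85
((((((((b → b) → b) → b) → b) → a) → a) → a) → a): min(1, 1 − 0.85 + 0.34) = 0.49
(((((((((b → b) → b) → b) → b) → a) → a) → a) → a) → c): min(1, 1 − 0.49 + 0.87) = 1
((((((((((b → b) → b) → b) → b) → a) → a) → a) → a) → c) → c): min(1, 1 − 1 + 0.87) = 0.87

0.87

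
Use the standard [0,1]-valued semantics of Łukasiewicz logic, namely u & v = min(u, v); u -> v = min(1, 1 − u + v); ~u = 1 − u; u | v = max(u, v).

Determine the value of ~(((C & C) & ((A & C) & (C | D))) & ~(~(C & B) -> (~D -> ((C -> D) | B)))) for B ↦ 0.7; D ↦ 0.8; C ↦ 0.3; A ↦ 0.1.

(C & C) = min(0.3, 0.3) = 0.3
(A & C) = min(0.1, 0.3) = 0.1
(C | D) = max(0.3, 0.8) = 0.8
((A & C) & (C | D)) = min(0.1, 0.8) = 0.1
((C & C) & ((A & C) & (C | D))) = min(0.3, 0.1) = 0.1
(C & B) = min(0.3, 0.7) = 0.3
~(C & B): Łukasiewicz ¬ gives 1 − 0.3 = 0.7
~D: Łukasiewicz ¬ gives 1 − 0.8 = 0.2
(C -> D): min(1, 1 − 0.3 + 0.8) = 1
((C -> D) | B) = max(1, 0.7) = 1
(~D -> ((C -> D) | B)): min(1, 1 − 0.2 + 1) = 1
(~(C & B) -> (~D -> ((C -> D) | B))): min(1, 1 − 0.7 + 1) = 1
~(~(C & B) -> (~D -> ((C -> D) | B))): Łukasiewicz ¬ gives 1 − 1 = 0
(((C & C) & ((A & C) & (C | D))) & ~(~(C & B) -> (~D -> ((C -> D) | B)))) = min(0.1, 0) = 0
~(((C & C) & ((A & C) & (C | D))) & ~(~(C & B) -> (~D -> ((C -> D) | B)))): Łukasiewicz ¬ gives 1 − 0 = 1

1.00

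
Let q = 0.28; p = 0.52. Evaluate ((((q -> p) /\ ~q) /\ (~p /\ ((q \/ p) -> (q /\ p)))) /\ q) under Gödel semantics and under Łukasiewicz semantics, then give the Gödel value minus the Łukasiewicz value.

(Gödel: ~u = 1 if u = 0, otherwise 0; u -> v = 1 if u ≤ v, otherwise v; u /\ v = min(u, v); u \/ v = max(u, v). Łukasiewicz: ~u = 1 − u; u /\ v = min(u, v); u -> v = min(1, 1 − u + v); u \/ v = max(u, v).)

-0.28

Gödel evaluation:
  (q -> p): 0.28 ≤ 0.52, so result = 1
  ~q: Gödel ¬ of 0.28 = 0 (operand ≠ 0)
  ((q -> p) /\ ~q) = min(1, 0) = 0
  ~p: Gödel ¬ of 0.52 = 0 (operand ≠ 0)
  (q \/ p) = max(0.28, 0.52) = 0.52
  (q /\ p) = min(0.28, 0.52) = 0.28
  ((q \/ p) -> (q /\ p)): 0.52 > 0.28, so result = 0.28
  (~p /\ ((q \/ p) -> (q /\ p))) = min(0, 0.28) = 0
  (((q -> p) /\ ~q) /\ (~p /\ ((q \/ p) -> (q /\ p)))) = min(0, 0) = 0
  ((((q -> p) /\ ~q) /\ (~p /\ ((q \/ p) -> (q /\ p)))) /\ q) = min(0, 0.28) = 0
  Gödel value = 0
Łukasiewicz evaluation:
  (q -> p): min(1, 1 − 0.28 + 0.52) = 1
  ~q: Łukasiewicz ¬ gives 1 − 0.28 = 0.72
  ((q -> p) /\ ~q) = min(1, 0.72) = 0.72
  ~p: Łukasiewicz ¬ gives 1 − 0.52 = 0.48
  (q \/ p) = max(0.28, 0.52) = 0.52
  (q /\ p) = min(0.28, 0.52) = 0.28
  ((q \/ p) -> (q /\ p)): min(1, 1 − 0.52 + 0.28) = 0.76
  (~p /\ ((q \/ p) -> (q /\ p))) = min(0.48, 0.76) = 0.48
  (((q -> p) /\ ~q) /\ (~p /\ ((q \/ p) -> (q /\ p)))) = min(0.72, 0.48) = 0.48
  ((((q -> p) /\ ~q) /\ (~p /\ ((q \/ p) -> (q /\ p)))) /\ q) = min(0.48, 0.28) = 0.28
  Łukasiewicz value = 0.28
Difference: 0 − 0.28 = -0.28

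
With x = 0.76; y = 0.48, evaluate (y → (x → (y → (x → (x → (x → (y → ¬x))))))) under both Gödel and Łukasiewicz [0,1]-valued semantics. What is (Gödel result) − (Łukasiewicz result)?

-1.00

Gödel evaluation:
  ¬x: Gödel ¬ of 0.76 = 0 (operand ≠ 0)
  (y → ¬x): 0.48 > 0, so result = 0
  (x → (y → ¬x)): 0.76 > 0, so result = 0
  (x → (x → (y → ¬x))): 0.76 > 0, so result = 0
  (x → (x → (x → (y → ¬x)))): 0.76 > 0, so result = 0
  (y → (x → (x → (x → (y → ¬x))))): 0.48 > 0, so result = 0
  (x → (y → (x → (x → (x → (y → ¬x)))))): 0.76 > 0, so result = 0
  (y → (x → (y → (x → (x → (x → (y → ¬x))))))): 0.48 > 0, so result = 0
  Gödel value = 0
Łukasiewicz evaluation:
  ¬x: Łukasiewicz ¬ gives 1 − 0.76 = 0.24
  (y → ¬x): min(1, 1 − 0.48 + 0.24) = 0.76
  (x → (y → ¬x)): min(1, 1 − 0.76 + 0.76) = 1
  (x → (x → (y → ¬x))): min(1, 1 − 0.76 + 1) = 1
  (x → (x → (x → (y → ¬x)))): min(1, 1 − 0.76 + 1) = 1
  (y → (x → (x → (x → (y → ¬x))))): min(1, 1 − 0.48 + 1) = 1
  (x → (y → (x → (x → (x → (y → ¬x)))))): min(1, 1 − 0.76 + 1) = 1
  (y → (x → (y → (x → (x → (x → (y → ¬x))))))): min(1, 1 − 0.48 + 1) = 1
  Łukasiewicz value = 1
Difference: 0 − 1 = -1.00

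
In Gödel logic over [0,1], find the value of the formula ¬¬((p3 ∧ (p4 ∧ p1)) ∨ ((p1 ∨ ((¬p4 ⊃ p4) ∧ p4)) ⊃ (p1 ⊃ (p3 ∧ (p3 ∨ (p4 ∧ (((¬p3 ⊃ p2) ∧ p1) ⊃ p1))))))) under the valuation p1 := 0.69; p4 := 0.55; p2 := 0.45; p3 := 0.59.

1.00

(p4 ∧ p1) = min(0.55, 0.69) = 0.55
(p3 ∧ (p4 ∧ p1)) = min(0.59, 0.55) = 0.55
¬p4: Gödel ¬ of 0.55 = 0 (operand ≠ 0)
(¬p4 ⊃ p4): 0 ≤ 0.55, so result = 1
((¬p4 ⊃ p4) ∧ p4) = min(1, 0.55) = 0.55
(p1 ∨ ((¬p4 ⊃ p4) ∧ p4)) = max(0.69, 0.55) = 0.69
¬p3: Gödel ¬ of 0.59 = 0 (operand ≠ 0)
(¬p3 ⊃ p2): 0 ≤ 0.45, so result = 1
((¬p3 ⊃ p2) ∧ p1) = min(1, 0.69) = 0.69
(((¬p3 ⊃ p2) ∧ p1) ⊃ p1): 0.69 ≤ 0.69, so result = 1
(p4 ∧ (((¬p3 ⊃ p2) ∧ p1) ⊃ p1)) = min(0.55, 1) = 0.55
(p3 ∨ (p4 ∧ (((¬p3 ⊃ p2) ∧ p1) ⊃ p1))) = max(0.59, 0.55) = 0.59
(p3 ∧ (p3 ∨ (p4 ∧ (((¬p3 ⊃ p2) ∧ p1) ⊃ p1)))) = min(0.59, 0.59) = 0.59
(p1 ⊃ (p3 ∧ (p3 ∨ (p4 ∧ (((¬p3 ⊃ p2) ∧ p1) ⊃ p1))))): 0.69 > 0.59, so result = 0.59
((p1 ∨ ((¬p4 ⊃ p4) ∧ p4)) ⊃ (p1 ⊃ (p3 ∧ (p3 ∨ (p4 ∧ (((¬p3 ⊃ p2) ∧ p1) ⊃ p1)))))): 0.69 > 0.59, so result = 0.59
((p3 ∧ (p4 ∧ p1)) ∨ ((p1 ∨ ((¬p4 ⊃ p4) ∧ p4)) ⊃ (p1 ⊃ (p3 ∧ (p3 ∨ (p4 ∧ (((¬p3 ⊃ p2) ∧ p1) ⊃ p1))))))) = max(0.55, 0.59) = 0.59
¬((p3 ∧ (p4 ∧ p1)) ∨ ((p1 ∨ ((¬p4 ⊃ p4) ∧ p4)) ⊃ (p1 ⊃ (p3 ∧ (p3 ∨ (p4 ∧ (((¬p3 ⊃ p2) ∧ p1) ⊃ p1))))))): Gödel ¬ of 0.59 = 0 (operand ≠ 0)
¬¬((p3 ∧ (p4 ∧ p1)) ∨ ((p1 ∨ ((¬p4 ⊃ p4) ∧ p4)) ⊃ (p1 ⊃ (p3 ∧ (p3 ∨ (p4 ∧ (((¬p3 ⊃ p2) ∧ p1) ⊃ p1))))))): Gödel ¬ of 0 = 1 (operand is 0)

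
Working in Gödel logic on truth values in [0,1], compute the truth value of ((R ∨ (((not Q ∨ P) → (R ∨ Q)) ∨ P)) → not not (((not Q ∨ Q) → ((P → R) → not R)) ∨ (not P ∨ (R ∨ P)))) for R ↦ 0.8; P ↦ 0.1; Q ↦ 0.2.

not Q: Gödel ¬ of 0.2 = 0 (operand ≠ 0)
(not Q ∨ P) = max(0, 0.1) = 0.1
(R ∨ Q) = max(0.8, 0.2) = 0.8
((not Q ∨ P) → (R ∨ Q)): 0.1 ≤ 0.8, so result = 1
(((not Q ∨ P) → (R ∨ Q)) ∨ P) = max(1, 0.1) = 1
(R ∨ (((not Q ∨ P) → (R ∨ Q)) ∨ P)) = max(0.8, 1) = 1
not Q: Gödel ¬ of 0.2 = 0 (operand ≠ 0)
(not Q ∨ Q) = max(0, 0.2) = 0.2
(P → R): 0.1 ≤ 0.8, so result = 1
not R: Gödel ¬ of 0.8 = 0 (operand ≠ 0)
((P → R) → not R): 1 > 0, so result = 0
((not Q ∨ Q) → ((P → R) → not R)): 0.2 > 0, so result = 0
not P: Gödel ¬ of 0.1 = 0 (operand ≠ 0)
(R ∨ P) = max(0.8, 0.1) = 0.8
(not P ∨ (R ∨ P)) = max(0, 0.8) = 0.8
(((not Q ∨ Q) → ((P → R) → not R)) ∨ (not P ∨ (R ∨ P))) = max(0, 0.8) = 0.8
not (((not Q ∨ Q) → ((P → R) → not R)) ∨ (not P ∨ (R ∨ P))): Gödel ¬ of 0.8 = 0 (operand ≠ 0)
not not (((not Q ∨ Q) → ((P → R) → not R)) ∨ (not P ∨ (R ∨ P))): Gödel ¬ of 0 = 1 (operand is 0)
((R ∨ (((not Q ∨ P) → (R ∨ Q)) ∨ P)) → not not (((not Q ∨ Q) → ((P → R) → not R)) ∨ (not P ∨ (R ∨ P)))): 1 ≤ 1, so result = 1

1.00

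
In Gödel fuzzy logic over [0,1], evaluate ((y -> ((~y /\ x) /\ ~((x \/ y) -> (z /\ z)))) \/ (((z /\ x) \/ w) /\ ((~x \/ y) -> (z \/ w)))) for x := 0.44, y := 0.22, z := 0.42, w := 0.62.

~y: Gödel ¬ of 0.22 = 0 (operand ≠ 0)
(~y /\ x) = min(0, 0.44) = 0
(x \/ y) = max(0.44, 0.22) = 0.44
(z /\ z) = min(0.42, 0.42) = 0.42
((x \/ y) -> (z /\ z)): 0.44 > 0.42, so result = 0.42
~((x \/ y) -> (z /\ z)): Gödel ¬ of 0.42 = 0 (operand ≠ 0)
((~y /\ x) /\ ~((x \/ y) -> (z /\ z))) = min(0, 0) = 0
(y -> ((~y /\ x) /\ ~((x \/ y) -> (z /\ z)))): 0.22 > 0, so result = 0
(z /\ x) = min(0.42, 0.44) = 0.42
((z /\ x) \/ w) = max(0.42, 0.62) = 0.62
~x: Gödel ¬ of 0.44 = 0 (operand ≠ 0)
(~x \/ y) = max(0, 0.22) = 0.22
(z \/ w) = max(0.42, 0.62) = 0.62
((~x \/ y) -> (z \/ w)): 0.22 ≤ 0.62, so result = 1
(((z /\ x) \/ w) /\ ((~x \/ y) -> (z \/ w))) = min(0.62, 1) = 0.62
((y -> ((~y /\ x) /\ ~((x \/ y) -> (z /\ z)))) \/ (((z /\ x) \/ w) /\ ((~x \/ y) -> (z \/ w)))) = max(0, 0.62) = 0.62

0.62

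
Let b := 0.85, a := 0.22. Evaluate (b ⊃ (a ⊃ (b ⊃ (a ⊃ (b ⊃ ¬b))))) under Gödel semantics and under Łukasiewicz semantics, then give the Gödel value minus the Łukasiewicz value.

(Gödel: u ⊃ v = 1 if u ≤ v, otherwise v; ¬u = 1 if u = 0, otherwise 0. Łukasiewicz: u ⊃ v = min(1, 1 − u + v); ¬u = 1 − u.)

-1.00

Gödel evaluation:
  ¬b: Gödel ¬ of 0.85 = 0 (operand ≠ 0)
  (b ⊃ ¬b): 0.85 > 0, so result = 0
  (a ⊃ (b ⊃ ¬b)): 0.22 > 0, so result = 0
  (b ⊃ (a ⊃ (b ⊃ ¬b))): 0.85 > 0, so result = 0
  (a ⊃ (b ⊃ (a ⊃ (b ⊃ ¬b)))): 0.22 > 0, so result = 0
  (b ⊃ (a ⊃ (b ⊃ (a ⊃ (b ⊃ ¬b))))): 0.85 > 0, so result = 0
  Gödel value = 0
Łukasiewicz evaluation:
  ¬b: Łukasiewicz ¬ gives 1 − 0.85 = 0.15
  (b ⊃ ¬b): min(1, 1 − 0.85 + 0.15) = 0.3
  (a ⊃ (b ⊃ ¬b)): min(1, 1 − 0.22 + 0.3) = 1
  (b ⊃ (a ⊃ (b ⊃ ¬b))): min(1, 1 − 0.85 + 1) = 1
  (a ⊃ (b ⊃ (a ⊃ (b ⊃ ¬b)))): min(1, 1 − 0.22 + 1) = 1
  (b ⊃ (a ⊃ (b ⊃ (a ⊃ (b ⊃ ¬b))))): min(1, 1 − 0.85 + 1) = 1
  Łukasiewicz value = 1
Difference: 0 − 1 = -1.00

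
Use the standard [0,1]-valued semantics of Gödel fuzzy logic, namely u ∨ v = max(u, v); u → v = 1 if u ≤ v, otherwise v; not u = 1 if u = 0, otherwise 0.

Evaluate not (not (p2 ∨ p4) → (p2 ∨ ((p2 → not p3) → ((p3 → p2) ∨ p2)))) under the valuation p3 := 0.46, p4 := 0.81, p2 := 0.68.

0.00

(p2 ∨ p4) = max(0.68, 0.81) = 0.81
not (p2 ∨ p4): Gödel ¬ of 0.81 = 0 (operand ≠ 0)
not p3: Gödel ¬ of 0.46 = 0 (operand ≠ 0)
(p2 → not p3): 0.68 > 0, so result = 0
(p3 → p2): 0.46 ≤ 0.68, so result = 1
((p3 → p2) ∨ p2) = max(1, 0.68) = 1
((p2 → not p3) → ((p3 → p2) ∨ p2)): 0 ≤ 1, so result = 1
(p2 ∨ ((p2 → not p3) → ((p3 → p2) ∨ p2))) = max(0.68, 1) = 1
(not (p2 ∨ p4) → (p2 ∨ ((p2 → not p3) → ((p3 → p2) ∨ p2)))): 0 ≤ 1, so result = 1
not (not (p2 ∨ p4) → (p2 ∨ ((p2 → not p3) → ((p3 → p2) ∨ p2)))): Gödel ¬ of 1 = 0 (operand ≠ 0)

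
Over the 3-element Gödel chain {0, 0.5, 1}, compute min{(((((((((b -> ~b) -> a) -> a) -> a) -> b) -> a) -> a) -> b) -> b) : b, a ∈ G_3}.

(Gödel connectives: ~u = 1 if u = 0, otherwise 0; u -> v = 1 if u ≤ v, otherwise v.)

The minimum is attained at b = 0.5, a = 0.5:
  ~b: Gödel ¬ of 0.5 = 0 (operand ≠ 0)
  (b -> ~b): 0.5 > 0, so result = 0
  ((b -> ~b) -> a): 0 ≤ 0.5, so result = 1
  (((b -> ~b) -> a) -> a): 1 > 0.5, so result = 0.5
  ((((b -> ~b) -> a) -> a) -> a): 0.5 ≤ 0.5, so result = 1
  (((((b -> ~b) -> a) -> a) -> a) -> b): 1 > 0.5, so result = 0.5
  ((((((b -> ~b) -> a) -> a) -> a) -> b) -> a): 0.5 ≤ 0.5, so result = 1
  (((((((b -> ~b) -> a) -> a) -> a) -> b) -> a) -> a): 1 > 0.5, so result = 0.5
  ((((((((b -> ~b) -> a) -> a) -> a) -> b) -> a) -> a) -> b): 0.5 ≤ 0.5, so result = 1
  (((((((((b -> ~b) -> a) -> a) -> a) -> b) -> a) -> a) -> b) -> b): 1 > 0.5, so result = 0.5
Checking all 9 assignments confirms none give a value below 0.50.

0.50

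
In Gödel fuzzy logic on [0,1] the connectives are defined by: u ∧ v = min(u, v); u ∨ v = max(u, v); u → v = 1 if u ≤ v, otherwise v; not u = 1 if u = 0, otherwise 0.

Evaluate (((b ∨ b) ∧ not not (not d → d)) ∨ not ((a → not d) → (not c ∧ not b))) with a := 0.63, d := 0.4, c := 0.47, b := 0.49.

0.49

(b ∨ b) = max(0.49, 0.49) = 0.49
not d: Gödel ¬ of 0.4 = 0 (operand ≠ 0)
(not d → d): 0 ≤ 0.4, so result = 1
not (not d → d): Gödel ¬ of 1 = 0 (operand ≠ 0)
not not (not d → d): Gödel ¬ of 0 = 1 (operand is 0)
((b ∨ b) ∧ not not (not d → d)) = min(0.49, 1) = 0.49
not d: Gödel ¬ of 0.4 = 0 (operand ≠ 0)
(a → not d): 0.63 > 0, so result = 0
not c: Gödel ¬ of 0.47 = 0 (operand ≠ 0)
not b: Gödel ¬ of 0.49 = 0 (operand ≠ 0)
(not c ∧ not b) = min(0, 0) = 0
((a → not d) → (not c ∧ not b)): 0 ≤ 0, so result = 1
not ((a → not d) → (not c ∧ not b)): Gödel ¬ of 1 = 0 (operand ≠ 0)
(((b ∨ b) ∧ not not (not d → d)) ∨ not ((a → not d) → (not c ∧ not b))) = max(0.49, 0) = 0.49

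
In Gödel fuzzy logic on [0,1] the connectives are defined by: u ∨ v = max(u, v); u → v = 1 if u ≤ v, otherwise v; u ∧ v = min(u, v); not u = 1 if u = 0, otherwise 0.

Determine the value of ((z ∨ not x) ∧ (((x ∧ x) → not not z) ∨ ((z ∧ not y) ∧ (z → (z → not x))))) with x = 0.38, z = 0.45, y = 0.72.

0.45

not x: Gödel ¬ of 0.38 = 0 (operand ≠ 0)
(z ∨ not x) = max(0.45, 0) = 0.45
(x ∧ x) = min(0.38, 0.38) = 0.38
not z: Gödel ¬ of 0.45 = 0 (operand ≠ 0)
not not z: Gödel ¬ of 0 = 1 (operand is 0)
((x ∧ x) → not not z): 0.38 ≤ 1, so result = 1
not y: Gödel ¬ of 0.72 = 0 (operand ≠ 0)
(z ∧ not y) = min(0.45, 0) = 0
not x: Gödel ¬ of 0.38 = 0 (operand ≠ 0)
(z → not x): 0.45 > 0, so result = 0
(z → (z → not x)): 0.45 > 0, so result = 0
((z ∧ not y) ∧ (z → (z → not x))) = min(0, 0) = 0
(((x ∧ x) → not not z) ∨ ((z ∧ not y) ∧ (z → (z → not x)))) = max(1, 0) = 1
((z ∨ not x) ∧ (((x ∧ x) → not not z) ∨ ((z ∧ not y) ∧ (z → (z → not x))))) = min(0.45, 1) = 0.45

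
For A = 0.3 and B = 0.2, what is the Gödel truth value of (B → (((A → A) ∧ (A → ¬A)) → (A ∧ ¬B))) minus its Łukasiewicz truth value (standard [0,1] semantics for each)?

Gödel evaluation:
  (A → A): 0.3 ≤ 0.3, so result = 1
  ¬A: Gödel ¬ of 0.3 = 0 (operand ≠ 0)
  (A → ¬A): 0.3 > 0, so result = 0
  ((A → A) ∧ (A → ¬A)) = min(1, 0) = 0
  ¬B: Gödel ¬ of 0.2 = 0 (operand ≠ 0)
  (A ∧ ¬B) = min(0.3, 0) = 0
  (((A → A) ∧ (A → ¬A)) → (A ∧ ¬B)): 0 ≤ 0, so result = 1
  (B → (((A → A) ∧ (A → ¬A)) → (A ∧ ¬B))): 0.2 ≤ 1, so result = 1
  Gödel value = 1
Łukasiewicz evaluation:
  (A → A): min(1, 1 − 0.3 + 0.3) = 1
  ¬A: Łukasiewicz ¬ gives 1 − 0.3 = 0.7
  (A → ¬A): min(1, 1 − 0.3 + 0.7) = 1
  ((A → A) ∧ (A → ¬A)) = min(1, 1) = 1
  ¬B: Łukasiewicz ¬ gives 1 − 0.2 = 0.8
  (A ∧ ¬B) = min(0.3, 0.8) = 0.3
  (((A → A) ∧ (A → ¬A)) → (A ∧ ¬B)): min(1, 1 − 1 + 0.3) = 0.3
  (B → (((A → A) ∧ (A → ¬A)) → (A ∧ ¬B))): min(1, 1 − 0.2 + 0.3) = 1
  Łukasiewicz value = 1
Difference: 1 − 1 = 0.00

0.00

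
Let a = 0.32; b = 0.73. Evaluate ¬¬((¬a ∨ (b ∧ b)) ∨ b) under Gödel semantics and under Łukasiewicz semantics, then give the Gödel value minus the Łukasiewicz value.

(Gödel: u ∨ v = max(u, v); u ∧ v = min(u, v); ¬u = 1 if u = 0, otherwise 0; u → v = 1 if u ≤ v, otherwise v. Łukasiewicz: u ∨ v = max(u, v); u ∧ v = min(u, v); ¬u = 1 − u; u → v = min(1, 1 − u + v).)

Gödel evaluation:
  ¬a: Gödel ¬ of 0.32 = 0 (operand ≠ 0)
  (b ∧ b) = min(0.73, 0.73) = 0.73
  (¬a ∨ (b ∧ b)) = max(0, 0.73) = 0.73
  ((¬a ∨ (b ∧ b)) ∨ b) = max(0.73, 0.73) = 0.73
  ¬((¬a ∨ (b ∧ b)) ∨ b): Gödel ¬ of 0.73 = 0 (operand ≠ 0)
  ¬¬((¬a ∨ (b ∧ b)) ∨ b): Gödel ¬ of 0 = 1 (operand is 0)
  Gödel value = 1
Łukasiewicz evaluation:
  ¬a: Łukasiewicz ¬ gives 1 − 0.32 = 0.68
  (b ∧ b) = min(0.73, 0.73) = 0.73
  (¬a ∨ (b ∧ b)) = max(0.68, 0.73) = 0.73
  ((¬a ∨ (b ∧ b)) ∨ b) = max(0.73, 0.73) = 0.73
  ¬((¬a ∨ (b ∧ b)) ∨ b): Łukasiewicz ¬ gives 1 − 0.73 = 0.27
  ¬¬((¬a ∨ (b ∧ b)) ∨ b): Łukasiewicz ¬ gives 1 − 0.27 = 0.73
  Łukasiewicz value = 0.73
Difference: 1 − 0.73 = 0.27

0.27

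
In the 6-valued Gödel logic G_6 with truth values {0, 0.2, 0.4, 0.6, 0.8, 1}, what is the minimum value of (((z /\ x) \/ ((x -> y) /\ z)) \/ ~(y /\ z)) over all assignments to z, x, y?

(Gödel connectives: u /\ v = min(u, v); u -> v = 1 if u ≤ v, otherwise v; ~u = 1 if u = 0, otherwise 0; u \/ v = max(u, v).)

The minimum is attained at z = 0.2, x = 0, y = 0.2:
  (z /\ x) = min(0.2, 0) = 0
  (x -> y): 0 ≤ 0.2, so result = 1
  ((x -> y) /\ z) = min(1, 0.2) = 0.2
  ((z /\ x) \/ ((x -> y) /\ z)) = max(0, 0.2) = 0.2
  (y /\ z) = min(0.2, 0.2) = 0.2
  ~(y /\ z): Gödel ¬ of 0.2 = 0 (operand ≠ 0)
  (((z /\ x) \/ ((x -> y) /\ z)) \/ ~(y /\ z)) = max(0.2, 0) = 0.2
Checking all 216 assignments confirms none give a value below 0.20.

0.20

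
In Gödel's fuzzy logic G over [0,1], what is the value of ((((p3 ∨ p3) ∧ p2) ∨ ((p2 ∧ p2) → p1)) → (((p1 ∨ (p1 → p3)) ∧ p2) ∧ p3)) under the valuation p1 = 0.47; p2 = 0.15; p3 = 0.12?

0.12

(p3 ∨ p3) = max(0.12, 0.12) = 0.12
((p3 ∨ p3) ∧ p2) = min(0.12, 0.15) = 0.12
(p2 ∧ p2) = min(0.15, 0.15) = 0.15
((p2 ∧ p2) → p1): 0.15 ≤ 0.47, so result = 1
(((p3 ∨ p3) ∧ p2) ∨ ((p2 ∧ p2) → p1)) = max(0.12, 1) = 1
(p1 → p3): 0.47 > 0.12, so result = 0.12
(p1 ∨ (p1 → p3)) = max(0.47, 0.12) = 0.47
((p1 ∨ (p1 → p3)) ∧ p2) = min(0.47, 0.15) = 0.15
(((p1 ∨ (p1 → p3)) ∧ p2) ∧ p3) = min(0.15, 0.12) = 0.12
((((p3 ∨ p3) ∧ p2) ∨ ((p2 ∧ p2) → p1)) → (((p1 ∨ (p1 → p3)) ∧ p2) ∧ p3)): 1 > 0.12, so result = 0.12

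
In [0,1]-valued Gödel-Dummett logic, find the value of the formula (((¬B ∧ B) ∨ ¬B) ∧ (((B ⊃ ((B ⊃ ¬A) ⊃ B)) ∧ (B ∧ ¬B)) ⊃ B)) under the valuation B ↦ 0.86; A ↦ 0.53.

¬B: Gödel ¬ of 0.86 = 0 (operand ≠ 0)
(¬B ∧ B) = min(0, 0.86) = 0
¬B: Gödel ¬ of 0.86 = 0 (operand ≠ 0)
((¬B ∧ B) ∨ ¬B) = max(0, 0) = 0
¬A: Gödel ¬ of 0.53 = 0 (operand ≠ 0)
(B ⊃ ¬A): 0.86 > 0, so result = 0
((B ⊃ ¬A) ⊃ B): 0 ≤ 0.86, so result = 1
(B ⊃ ((B ⊃ ¬A) ⊃ B)): 0.86 ≤ 1, so result = 1
¬B: Gödel ¬ of 0.86 = 0 (operand ≠ 0)
(B ∧ ¬B) = min(0.86, 0) = 0
((B ⊃ ((B ⊃ ¬A) ⊃ B)) ∧ (B ∧ ¬B)) = min(1, 0) = 0
(((B ⊃ ((B ⊃ ¬A) ⊃ B)) ∧ (B ∧ ¬B)) ⊃ B): 0 ≤ 0.86, so result = 1
(((¬B ∧ B) ∨ ¬B) ∧ (((B ⊃ ((B ⊃ ¬A) ⊃ B)) ∧ (B ∧ ¬B)) ⊃ B)) = min(0, 1) = 0

0.00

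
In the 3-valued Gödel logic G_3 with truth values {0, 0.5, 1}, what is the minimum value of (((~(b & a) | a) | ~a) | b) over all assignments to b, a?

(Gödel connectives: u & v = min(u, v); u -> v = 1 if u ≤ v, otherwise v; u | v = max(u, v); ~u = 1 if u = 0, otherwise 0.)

The minimum is attained at b = 0.5, a = 0.5:
  (b & a) = min(0.5, 0.5) = 0.5
  ~(b & a): Gödel ¬ of 0.5 = 0 (operand ≠ 0)
  (~(b & a) | a) = max(0, 0.5) = 0.5
  ~a: Gödel ¬ of 0.5 = 0 (operand ≠ 0)
  ((~(b & a) | a) | ~a) = max(0.5, 0) = 0.5
  (((~(b & a) | a) | ~a) | b) = max(0.5, 0.5) = 0.5
Checking all 9 assignments confirms none give a value below 0.50.

0.50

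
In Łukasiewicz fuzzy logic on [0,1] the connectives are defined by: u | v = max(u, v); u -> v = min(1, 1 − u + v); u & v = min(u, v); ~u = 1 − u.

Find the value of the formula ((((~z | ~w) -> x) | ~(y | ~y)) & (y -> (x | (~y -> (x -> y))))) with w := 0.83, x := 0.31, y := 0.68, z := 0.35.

0.66

~z: Łukasiewicz ¬ gives 1 − 0.35 = 0.65
~w: Łukasiewicz ¬ gives 1 − 0.83 = 0.17
(~z | ~w) = max(0.65, 0.17) = 0.65
((~z | ~w) -> x): min(1, 1 − 0.65 + 0.31) = 0.66
~y: Łukasiewicz ¬ gives 1 − 0.68 = 0.32
(y | ~y) = max(0.68, 0.32) = 0.68
~(y | ~y): Łukasiewicz ¬ gives 1 − 0.68 = 0.32
(((~z | ~w) -> x) | ~(y | ~y)) = max(0.66, 0.32) = 0.66
~y: Łukasiewicz ¬ gives 1 − 0.68 = 0.32
(x -> y): min(1, 1 − 0.31 + 0.68) = 1
(~y -> (x -> y)): min(1, 1 − 0.32 + 1) = 1
(x | (~y -> (x -> y))) = max(0.31, 1) = 1
(y -> (x | (~y -> (x -> y)))): min(1, 1 − 0.68 + 1) = 1
((((~z | ~w) -> x) | ~(y | ~y)) & (y -> (x | (~y -> (x -> y))))) = min(0.66, 1) = 0.66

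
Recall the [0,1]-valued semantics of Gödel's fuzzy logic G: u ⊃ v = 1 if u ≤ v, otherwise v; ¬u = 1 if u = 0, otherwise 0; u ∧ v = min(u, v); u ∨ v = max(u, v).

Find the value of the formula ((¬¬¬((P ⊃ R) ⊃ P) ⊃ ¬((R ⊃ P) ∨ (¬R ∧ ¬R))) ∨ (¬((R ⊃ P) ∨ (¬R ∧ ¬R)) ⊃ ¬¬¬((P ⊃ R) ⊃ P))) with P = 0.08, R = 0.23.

(P ⊃ R): 0.08 ≤ 0.23, so result = 1
((P ⊃ R) ⊃ P): 1 > 0.08, so result = 0.08
¬((P ⊃ R) ⊃ P): Gödel ¬ of 0.08 = 0 (operand ≠ 0)
¬¬((P ⊃ R) ⊃ P): Gödel ¬ of 0 = 1 (operand is 0)
¬¬¬((P ⊃ R) ⊃ P): Gödel ¬ of 1 = 0 (operand ≠ 0)
(R ⊃ P): 0.23 > 0.08, so result = 0.08
¬R: Gödel ¬ of 0.23 = 0 (operand ≠ 0)
¬R: Gödel ¬ of 0.23 = 0 (operand ≠ 0)
(¬R ∧ ¬R) = min(0, 0) = 0
((R ⊃ P) ∨ (¬R ∧ ¬R)) = max(0.08, 0) = 0.08
¬((R ⊃ P) ∨ (¬R ∧ ¬R)): Gödel ¬ of 0.08 = 0 (operand ≠ 0)
(¬¬¬((P ⊃ R) ⊃ P) ⊃ ¬((R ⊃ P) ∨ (¬R ∧ ¬R))): 0 ≤ 0, so result = 1
(R ⊃ P): 0.23 > 0.08, so result = 0.08
¬R: Gödel ¬ of 0.23 = 0 (operand ≠ 0)
¬R: Gödel ¬ of 0.23 = 0 (operand ≠ 0)
(¬R ∧ ¬R) = min(0, 0) = 0
((R ⊃ P) ∨ (¬R ∧ ¬R)) = max(0.08, 0) = 0.08
¬((R ⊃ P) ∨ (¬R ∧ ¬R)): Gödel ¬ of 0.08 = 0 (operand ≠ 0)
(P ⊃ R): 0.08 ≤ 0.23, so result = 1
((P ⊃ R) ⊃ P): 1 > 0.08, so result = 0.08
¬((P ⊃ R) ⊃ P): Gödel ¬ of 0.08 = 0 (operand ≠ 0)
¬¬((P ⊃ R) ⊃ P): Gödel ¬ of 0 = 1 (operand is 0)
¬¬¬((P ⊃ R) ⊃ P): Gödel ¬ of 1 = 0 (operand ≠ 0)
(¬((R ⊃ P) ∨ (¬R ∧ ¬R)) ⊃ ¬¬¬((P ⊃ R) ⊃ P)): 0 ≤ 0, so result = 1
((¬¬¬((P ⊃ R) ⊃ P) ⊃ ¬((R ⊃ P) ∨ (¬R ∧ ¬R))) ∨ (¬((R ⊃ P) ∨ (¬R ∧ ¬R)) ⊃ ¬¬¬((P ⊃ R) ⊃ P))) = max(1, 1) = 1

1.00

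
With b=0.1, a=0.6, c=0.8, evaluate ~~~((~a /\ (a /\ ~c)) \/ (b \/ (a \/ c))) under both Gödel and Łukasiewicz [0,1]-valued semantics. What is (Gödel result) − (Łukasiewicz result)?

-0.20

Gödel evaluation:
  ~a: Gödel ¬ of 0.6 = 0 (operand ≠ 0)
  ~c: Gödel ¬ of 0.8 = 0 (operand ≠ 0)
  (a /\ ~c) = min(0.6, 0) = 0
  (~a /\ (a /\ ~c)) = min(0, 0) = 0
  (a \/ c) = max(0.6, 0.8) = 0.8
  (b \/ (a \/ c)) = max(0.1, 0.8) = 0.8
  ((~a /\ (a /\ ~c)) \/ (b \/ (a \/ c))) = max(0, 0.8) = 0.8
  ~((~a /\ (a /\ ~c)) \/ (b \/ (a \/ c))): Gödel ¬ of 0.8 = 0 (operand ≠ 0)
  ~~((~a /\ (a /\ ~c)) \/ (b \/ (a \/ c))): Gödel ¬ of 0 = 1 (operand is 0)
  ~~~((~a /\ (a /\ ~c)) \/ (b \/ (a \/ c))): Gödel ¬ of 1 = 0 (operand ≠ 0)
  Gödel value = 0
Łukasiewicz evaluation:
  ~a: Łukasiewicz ¬ gives 1 − 0.6 = 0.4
  ~c: Łukasiewicz ¬ gives 1 − 0.8 = 0.2
  (a /\ ~c) = min(0.6, 0.2) = 0.2
  (~a /\ (a /\ ~c)) = min(0.4, 0.2) = 0.2
  (a \/ c) = max(0.6, 0.8) = 0.8
  (b \/ (a \/ c)) = max(0.1, 0.8) = 0.8
  ((~a /\ (a /\ ~c)) \/ (b \/ (a \/ c))) = max(0.2, 0.8) = 0.8
  ~((~a /\ (a /\ ~c)) \/ (b \/ (a \/ c))): Łukasiewicz ¬ gives 1 − 0.8 = 0.2
  ~~((~a /\ (a /\ ~c)) \/ (b \/ (a \/ c))): Łukasiewicz ¬ gives 1 − 0.2 = 0.8
  ~~~((~a /\ (a /\ ~c)) \/ (b \/ (a \/ c))): Łukasiewicz ¬ gives 1 − 0.8 = 0.2
  Łukasiewicz value = 0.2
Difference: 0 − 0.2 = -0.20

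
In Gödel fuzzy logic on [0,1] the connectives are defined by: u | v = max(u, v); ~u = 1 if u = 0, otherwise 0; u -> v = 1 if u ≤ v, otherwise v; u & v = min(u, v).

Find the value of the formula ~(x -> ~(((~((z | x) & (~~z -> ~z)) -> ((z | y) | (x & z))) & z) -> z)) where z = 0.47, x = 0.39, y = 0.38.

1.00

(z | x) = max(0.47, 0.39) = 0.47
~z: Gödel ¬ of 0.47 = 0 (operand ≠ 0)
~~z: Gödel ¬ of 0 = 1 (operand is 0)
~z: Gödel ¬ of 0.47 = 0 (operand ≠ 0)
(~~z -> ~z): 1 > 0, so result = 0
((z | x) & (~~z -> ~z)) = min(0.47, 0) = 0
~((z | x) & (~~z -> ~z)): Gödel ¬ of 0 = 1 (operand is 0)
(z | y) = max(0.47, 0.38) = 0.47
(x & z) = min(0.39, 0.47) = 0.39
((z | y) | (x & z)) = max(0.47, 0.39) = 0.47
(~((z | x) & (~~z -> ~z)) -> ((z | y) | (x & z))): 1 > 0.47, so result = 0.47
((~((z | x) & (~~z -> ~z)) -> ((z | y) | (x & z))) & z) = min(0.47, 0.47) = 0.47
(((~((z | x) & (~~z -> ~z)) -> ((z | y) | (x & z))) & z) -> z): 0.47 ≤ 0.47, so result = 1
~(((~((z | x) & (~~z -> ~z)) -> ((z | y) | (x & z))) & z) -> z): Gödel ¬ of 1 = 0 (operand ≠ 0)
(x -> ~(((~((z | x) & (~~z -> ~z)) -> ((z | y) | (x & z))) & z) -> z)): 0.39 > 0, so result = 0
~(x -> ~(((~((z | x) & (~~z -> ~z)) -> ((z | y) | (x & z))) & z) -> z)): Gödel ¬ of 0 = 1 (operand is 0)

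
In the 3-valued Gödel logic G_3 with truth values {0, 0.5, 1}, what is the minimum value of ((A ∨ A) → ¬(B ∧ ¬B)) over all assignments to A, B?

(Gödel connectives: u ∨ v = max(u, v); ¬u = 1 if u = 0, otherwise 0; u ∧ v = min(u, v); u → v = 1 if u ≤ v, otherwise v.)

Every assignment gives 1. For instance at A = 0, B = 0:
  (A ∨ A) = max(0, 0) = 0
  ¬B: Gödel ¬ of 0 = 1 (operand is 0)
  (B ∧ ¬B) = min(0, 1) = 0
  ¬(B ∧ ¬B): Gödel ¬ of 0 = 1 (operand is 0)
  ((A ∨ A) → ¬(B ∧ ¬B)): 0 ≤ 1, so result = 1
All 9 assignments give value 1 — the formula is a G_3-tautology.

1.00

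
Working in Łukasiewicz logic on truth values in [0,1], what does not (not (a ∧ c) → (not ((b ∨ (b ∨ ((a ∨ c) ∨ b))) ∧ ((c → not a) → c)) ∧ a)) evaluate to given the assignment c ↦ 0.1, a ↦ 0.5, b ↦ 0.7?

(a ∧ c) = min(0.5, 0.1) = 0.1
not (a ∧ c): Łukasiewicz ¬ gives 1 − 0.1 = 0.9
(a ∨ c) = max(0.5, 0.1) = 0.5
((a ∨ c) ∨ b) = max(0.5, 0.7) = 0.7
(b ∨ ((a ∨ c) ∨ b)) = max(0.7, 0.7) = 0.7
(b ∨ (b ∨ ((a ∨ c) ∨ b))) = max(0.7, 0.7) = 0.7
not a: Łukasiewicz ¬ gives 1 − 0.5 = 0.5
(c → not a): min(1, 1 − 0.1 + 0.5) = 1
((c → not a) → c): min(1, 1 − 1 + 0.1) = 0.1
((b ∨ (b ∨ ((a ∨ c) ∨ b))) ∧ ((c → not a) → c)) = min(0.7, 0.1) = 0.1
not ((b ∨ (b ∨ ((a ∨ c) ∨ b))) ∧ ((c → not a) → c)): Łukasiewicz ¬ gives 1 − 0.1 = 0.9
(not ((b ∨ (b ∨ ((a ∨ c) ∨ b))) ∧ ((c → not a) → c)) ∧ a) = min(0.9, 0.5) = 0.5
(not (a ∧ c) → (not ((b ∨ (b ∨ ((a ∨ c) ∨ b))) ∧ ((c → not a) → c)) ∧ a)): min(1, 1 − 0.9 + 0.5) = 0.6
not (not (a ∧ c) → (not ((b ∨ (b ∨ ((a ∨ c) ∨ b))) ∧ ((c → not a) → c)) ∧ a)): Łukasiewicz ¬ gives 1 − 0.6 = 0.4

0.40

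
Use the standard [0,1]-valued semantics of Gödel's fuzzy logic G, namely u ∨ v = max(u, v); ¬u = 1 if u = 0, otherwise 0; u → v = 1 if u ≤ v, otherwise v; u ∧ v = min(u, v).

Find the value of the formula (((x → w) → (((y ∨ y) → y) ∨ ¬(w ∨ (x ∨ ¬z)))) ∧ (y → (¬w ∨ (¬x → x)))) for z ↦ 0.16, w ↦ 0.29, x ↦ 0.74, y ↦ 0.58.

1.00

(x → w): 0.74 > 0.29, so result = 0.29
(y ∨ y) = max(0.58, 0.58) = 0.58
((y ∨ y) → y): 0.58 ≤ 0.58, so result = 1
¬z: Gödel ¬ of 0.16 = 0 (operand ≠ 0)
(x ∨ ¬z) = max(0.74, 0) = 0.74
(w ∨ (x ∨ ¬z)) = max(0.29, 0.74) = 0.74
¬(w ∨ (x ∨ ¬z)): Gödel ¬ of 0.74 = 0 (operand ≠ 0)
(((y ∨ y) → y) ∨ ¬(w ∨ (x ∨ ¬z))) = max(1, 0) = 1
((x → w) → (((y ∨ y) → y) ∨ ¬(w ∨ (x ∨ ¬z)))): 0.29 ≤ 1, so result = 1
¬w: Gödel ¬ of 0.29 = 0 (operand ≠ 0)
¬x: Gödel ¬ of 0.74 = 0 (operand ≠ 0)
(¬x → x): 0 ≤ 0.74, so result = 1
(¬w ∨ (¬x → x)) = max(0, 1) = 1
(y → (¬w ∨ (¬x → x))): 0.58 ≤ 1, so result = 1
(((x → w) → (((y ∨ y) → y) ∨ ¬(w ∨ (x ∨ ¬z)))) ∧ (y → (¬w ∨ (¬x → x)))) = min(1, 1) = 1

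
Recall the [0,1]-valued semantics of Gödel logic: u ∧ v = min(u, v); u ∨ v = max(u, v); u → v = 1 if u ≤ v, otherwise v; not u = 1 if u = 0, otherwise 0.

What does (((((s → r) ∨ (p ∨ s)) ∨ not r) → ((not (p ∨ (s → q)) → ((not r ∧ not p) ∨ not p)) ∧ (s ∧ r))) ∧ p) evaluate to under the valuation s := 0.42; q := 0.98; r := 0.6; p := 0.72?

0.42

(s → r): 0.42 ≤ 0.6, so result = 1
(p ∨ s) = max(0.72, 0.42) = 0.72
((s → r) ∨ (p ∨ s)) = max(1, 0.72) = 1
not r: Gödel ¬ of 0.6 = 0 (operand ≠ 0)
(((s → r) ∨ (p ∨ s)) ∨ not r) = max(1, 0) = 1
(s → q): 0.42 ≤ 0.98, so result = 1
(p ∨ (s → q)) = max(0.72, 1) = 1
not (p ∨ (s → q)): Gödel ¬ of 1 = 0 (operand ≠ 0)
not r: Gödel ¬ of 0.6 = 0 (operand ≠ 0)
not p: Gödel ¬ of 0.72 = 0 (operand ≠ 0)
(not r ∧ not p) = min(0, 0) = 0
not p: Gödel ¬ of 0.72 = 0 (operand ≠ 0)
((not r ∧ not p) ∨ not p) = max(0, 0) = 0
(not (p ∨ (s → q)) → ((not r ∧ not p) ∨ not p)): 0 ≤ 0, so result = 1
(s ∧ r) = min(0.42, 0.6) = 0.42
((not (p ∨ (s → q)) → ((not r ∧ not p) ∨ not p)) ∧ (s ∧ r)) = min(1, 0.42) = 0.42
((((s → r) ∨ (p ∨ s)) ∨ not r) → ((not (p ∨ (s → q)) → ((not r ∧ not p) ∨ not p)) ∧ (s ∧ r))): 1 > 0.42, so result = 0.42
(((((s → r) ∨ (p ∨ s)) ∨ not r) → ((not (p ∨ (s → q)) → ((not r ∧ not p) ∨ not p)) ∧ (s ∧ r))) ∧ p) = min(0.42, 0.72) = 0.42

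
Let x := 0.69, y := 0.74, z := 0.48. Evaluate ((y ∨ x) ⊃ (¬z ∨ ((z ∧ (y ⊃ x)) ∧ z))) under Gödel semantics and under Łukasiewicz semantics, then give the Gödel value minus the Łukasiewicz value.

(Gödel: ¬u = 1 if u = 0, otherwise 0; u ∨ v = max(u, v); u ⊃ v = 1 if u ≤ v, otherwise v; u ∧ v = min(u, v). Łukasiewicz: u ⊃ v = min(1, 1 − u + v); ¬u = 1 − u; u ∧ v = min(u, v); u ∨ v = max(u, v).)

Gödel evaluation:
  (y ∨ x) = max(0.74, 0.69) = 0.74
  ¬z: Gödel ¬ of 0.48 = 0 (operand ≠ 0)
  (y ⊃ x): 0.74 > 0.69, so result = 0.69
  (z ∧ (y ⊃ x)) = min(0.48, 0.69) = 0.48
  ((z ∧ (y ⊃ x)) ∧ z) = min(0.48, 0.48) = 0.48
  (¬z ∨ ((z ∧ (y ⊃ x)) ∧ z)) = max(0, 0.48) = 0.48
  ((y ∨ x) ⊃ (¬z ∨ ((z ∧ (y ⊃ x)) ∧ z))): 0.74 > 0.48, so result = 0.48
  Gödel value = 0.48
Łukasiewicz evaluation:
  (y ∨ x) = max(0.74, 0.69) = 0.74
  ¬z: Łukasiewicz ¬ gives 1 − 0.48 = 0.52
  (y ⊃ x): min(1, 1 − 0.74 + 0.69) = 0.95
  (z ∧ (y ⊃ x)) = min(0.48, 0.95) = 0.48
  ((z ∧ (y ⊃ x)) ∧ z) = min(0.48, 0.48) = 0.48
  (¬z ∨ ((z ∧ (y ⊃ x)) ∧ z)) = max(0.52, 0.48) = 0.52
  ((y ∨ x) ⊃ (¬z ∨ ((z ∧ (y ⊃ x)) ∧ z))): min(1, 1 − 0.74 + 0.52) = 0.78
  Łukasiewicz value = 0.78
Difference: 0.48 − 0.78 = -0.30

-0.30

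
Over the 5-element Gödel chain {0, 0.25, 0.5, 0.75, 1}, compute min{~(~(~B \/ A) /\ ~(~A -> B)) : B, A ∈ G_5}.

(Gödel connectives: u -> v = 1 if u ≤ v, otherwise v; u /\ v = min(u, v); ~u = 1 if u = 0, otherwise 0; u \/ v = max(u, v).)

Every assignment gives 1. For instance at B = 0, A = 0:
  ~B: Gödel ¬ of 0 = 1 (operand is 0)
  (~B \/ A) = max(1, 0) = 1
  ~(~B \/ A): Gödel ¬ of 1 = 0 (operand ≠ 0)
  ~A: Gödel ¬ of 0 = 1 (operand is 0)
  (~A -> B): 1 > 0, so result = 0
  ~(~A -> B): Gödel ¬ of 0 = 1 (operand is 0)
  (~(~B \/ A) /\ ~(~A -> B)) = min(0, 1) = 0
  ~(~(~B \/ A) /\ ~(~A -> B)): Gödel ¬ of 0 = 1 (operand is 0)
All 25 assignments give value 1 — the formula is a G_5-tautology.

1.00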